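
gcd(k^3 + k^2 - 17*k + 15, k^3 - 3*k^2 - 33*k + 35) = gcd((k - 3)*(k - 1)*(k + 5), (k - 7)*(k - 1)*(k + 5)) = k^2 + 4*k - 5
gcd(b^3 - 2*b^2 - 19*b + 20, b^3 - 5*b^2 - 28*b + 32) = b^2 + 3*b - 4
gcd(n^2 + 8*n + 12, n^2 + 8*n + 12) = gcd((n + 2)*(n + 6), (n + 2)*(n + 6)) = n^2 + 8*n + 12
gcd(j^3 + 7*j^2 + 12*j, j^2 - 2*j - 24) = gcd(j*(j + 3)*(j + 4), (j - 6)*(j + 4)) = j + 4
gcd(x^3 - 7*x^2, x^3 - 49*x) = x^2 - 7*x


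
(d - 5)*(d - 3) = d^2 - 8*d + 15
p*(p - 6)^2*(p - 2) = p^4 - 14*p^3 + 60*p^2 - 72*p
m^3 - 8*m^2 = m^2*(m - 8)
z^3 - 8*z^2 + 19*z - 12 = (z - 4)*(z - 3)*(z - 1)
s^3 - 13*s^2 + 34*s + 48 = (s - 8)*(s - 6)*(s + 1)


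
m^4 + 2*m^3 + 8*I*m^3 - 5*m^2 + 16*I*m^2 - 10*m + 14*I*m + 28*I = (m + 2)*(m - I)*(m + 2*I)*(m + 7*I)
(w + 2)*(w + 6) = w^2 + 8*w + 12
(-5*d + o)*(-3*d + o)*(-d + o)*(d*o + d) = -15*d^4*o - 15*d^4 + 23*d^3*o^2 + 23*d^3*o - 9*d^2*o^3 - 9*d^2*o^2 + d*o^4 + d*o^3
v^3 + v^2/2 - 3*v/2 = v*(v - 1)*(v + 3/2)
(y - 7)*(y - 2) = y^2 - 9*y + 14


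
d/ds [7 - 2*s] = -2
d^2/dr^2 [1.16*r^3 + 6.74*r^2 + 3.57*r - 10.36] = 6.96*r + 13.48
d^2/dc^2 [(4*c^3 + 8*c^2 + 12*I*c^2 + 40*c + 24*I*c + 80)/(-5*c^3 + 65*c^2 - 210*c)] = (c^6*(-120 - 24*I) + c^5*(768 - 144*I) + c^4*(4176 + 4896*I) + c^3*(-16368 - 19200*I) - 101280*c^2 + 262080*c - 282240)/(5*c^9 - 195*c^8 + 3165*c^7 - 27365*c^6 + 132930*c^5 - 343980*c^4 + 370440*c^3)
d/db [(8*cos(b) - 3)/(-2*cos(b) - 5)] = 46*sin(b)/(2*cos(b) + 5)^2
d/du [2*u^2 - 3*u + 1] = 4*u - 3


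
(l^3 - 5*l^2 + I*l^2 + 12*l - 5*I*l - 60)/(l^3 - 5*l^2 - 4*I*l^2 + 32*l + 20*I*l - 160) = (l - 3*I)/(l - 8*I)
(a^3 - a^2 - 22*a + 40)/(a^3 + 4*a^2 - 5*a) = (a^2 - 6*a + 8)/(a*(a - 1))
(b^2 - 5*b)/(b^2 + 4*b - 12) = b*(b - 5)/(b^2 + 4*b - 12)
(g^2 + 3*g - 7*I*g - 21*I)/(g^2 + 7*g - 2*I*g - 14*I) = (g^2 + g*(3 - 7*I) - 21*I)/(g^2 + g*(7 - 2*I) - 14*I)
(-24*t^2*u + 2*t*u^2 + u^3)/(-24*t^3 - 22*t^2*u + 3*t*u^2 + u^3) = u/(t + u)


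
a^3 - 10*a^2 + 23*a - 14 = (a - 7)*(a - 2)*(a - 1)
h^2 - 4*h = h*(h - 4)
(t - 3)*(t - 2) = t^2 - 5*t + 6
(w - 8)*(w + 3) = w^2 - 5*w - 24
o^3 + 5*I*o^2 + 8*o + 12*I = (o - 2*I)*(o + I)*(o + 6*I)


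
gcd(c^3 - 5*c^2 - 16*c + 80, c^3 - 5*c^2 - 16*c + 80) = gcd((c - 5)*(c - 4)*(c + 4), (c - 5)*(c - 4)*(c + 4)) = c^3 - 5*c^2 - 16*c + 80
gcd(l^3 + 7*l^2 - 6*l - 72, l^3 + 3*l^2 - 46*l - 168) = l^2 + 10*l + 24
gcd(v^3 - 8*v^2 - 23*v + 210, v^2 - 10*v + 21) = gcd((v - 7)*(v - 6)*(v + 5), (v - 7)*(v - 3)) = v - 7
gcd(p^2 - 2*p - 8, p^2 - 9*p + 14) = 1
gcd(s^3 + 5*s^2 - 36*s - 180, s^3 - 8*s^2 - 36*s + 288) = s^2 - 36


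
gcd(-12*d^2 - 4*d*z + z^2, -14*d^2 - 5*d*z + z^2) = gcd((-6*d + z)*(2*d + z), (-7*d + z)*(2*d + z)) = 2*d + z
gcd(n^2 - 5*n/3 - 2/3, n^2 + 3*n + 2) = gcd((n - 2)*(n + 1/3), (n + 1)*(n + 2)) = 1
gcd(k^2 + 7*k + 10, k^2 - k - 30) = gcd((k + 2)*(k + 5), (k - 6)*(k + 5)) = k + 5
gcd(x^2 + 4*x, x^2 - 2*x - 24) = x + 4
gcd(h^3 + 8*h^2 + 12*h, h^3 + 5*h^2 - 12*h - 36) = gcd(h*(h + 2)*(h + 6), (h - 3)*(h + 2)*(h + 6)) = h^2 + 8*h + 12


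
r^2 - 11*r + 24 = (r - 8)*(r - 3)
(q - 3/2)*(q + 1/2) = q^2 - q - 3/4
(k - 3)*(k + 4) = k^2 + k - 12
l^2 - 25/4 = (l - 5/2)*(l + 5/2)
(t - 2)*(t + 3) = t^2 + t - 6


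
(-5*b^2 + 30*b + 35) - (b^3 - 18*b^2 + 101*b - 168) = -b^3 + 13*b^2 - 71*b + 203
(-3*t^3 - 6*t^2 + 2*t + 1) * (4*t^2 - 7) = -12*t^5 - 24*t^4 + 29*t^3 + 46*t^2 - 14*t - 7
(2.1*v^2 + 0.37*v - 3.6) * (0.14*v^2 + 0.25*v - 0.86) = 0.294*v^4 + 0.5768*v^3 - 2.2175*v^2 - 1.2182*v + 3.096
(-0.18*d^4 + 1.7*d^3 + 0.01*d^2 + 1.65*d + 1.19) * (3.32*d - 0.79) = -0.5976*d^5 + 5.7862*d^4 - 1.3098*d^3 + 5.4701*d^2 + 2.6473*d - 0.9401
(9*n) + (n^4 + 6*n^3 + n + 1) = n^4 + 6*n^3 + 10*n + 1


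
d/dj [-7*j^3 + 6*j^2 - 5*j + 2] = -21*j^2 + 12*j - 5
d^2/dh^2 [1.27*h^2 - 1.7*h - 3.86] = 2.54000000000000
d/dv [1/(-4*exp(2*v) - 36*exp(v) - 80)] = (2*exp(v) + 9)*exp(v)/(4*(exp(2*v) + 9*exp(v) + 20)^2)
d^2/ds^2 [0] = 0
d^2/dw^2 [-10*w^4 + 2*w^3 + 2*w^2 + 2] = -120*w^2 + 12*w + 4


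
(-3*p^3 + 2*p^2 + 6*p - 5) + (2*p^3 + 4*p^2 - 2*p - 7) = -p^3 + 6*p^2 + 4*p - 12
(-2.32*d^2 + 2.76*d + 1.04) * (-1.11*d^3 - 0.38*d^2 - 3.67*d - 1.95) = 2.5752*d^5 - 2.182*d^4 + 6.3112*d^3 - 6.0004*d^2 - 9.1988*d - 2.028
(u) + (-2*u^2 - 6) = -2*u^2 + u - 6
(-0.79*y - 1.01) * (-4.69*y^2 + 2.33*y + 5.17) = 3.7051*y^3 + 2.8962*y^2 - 6.4376*y - 5.2217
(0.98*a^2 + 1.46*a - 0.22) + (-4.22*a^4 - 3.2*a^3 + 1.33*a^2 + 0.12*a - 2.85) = -4.22*a^4 - 3.2*a^3 + 2.31*a^2 + 1.58*a - 3.07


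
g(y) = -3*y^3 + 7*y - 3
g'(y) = 7 - 9*y^2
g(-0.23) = -4.57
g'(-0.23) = 6.52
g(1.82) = -8.35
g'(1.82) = -22.81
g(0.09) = -2.37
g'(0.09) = 6.93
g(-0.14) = -3.97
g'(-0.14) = 6.82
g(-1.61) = -1.75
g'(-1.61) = -16.33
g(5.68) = -512.99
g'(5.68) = -283.36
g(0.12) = -2.17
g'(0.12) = 6.87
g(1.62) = -4.41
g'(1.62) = -16.62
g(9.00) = -2127.00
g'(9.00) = -722.00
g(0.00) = -3.00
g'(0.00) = 7.00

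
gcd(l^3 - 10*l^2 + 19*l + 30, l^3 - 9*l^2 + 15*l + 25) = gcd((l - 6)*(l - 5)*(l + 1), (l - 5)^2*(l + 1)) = l^2 - 4*l - 5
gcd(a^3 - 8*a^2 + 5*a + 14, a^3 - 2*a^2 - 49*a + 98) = a^2 - 9*a + 14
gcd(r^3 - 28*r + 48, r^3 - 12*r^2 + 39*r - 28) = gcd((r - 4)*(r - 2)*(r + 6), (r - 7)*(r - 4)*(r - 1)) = r - 4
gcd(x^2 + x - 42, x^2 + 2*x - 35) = x + 7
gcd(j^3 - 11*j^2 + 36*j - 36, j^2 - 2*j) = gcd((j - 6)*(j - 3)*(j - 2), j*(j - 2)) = j - 2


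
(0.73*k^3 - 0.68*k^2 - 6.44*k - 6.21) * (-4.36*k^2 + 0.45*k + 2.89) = -3.1828*k^5 + 3.2933*k^4 + 29.8821*k^3 + 22.2124*k^2 - 21.4061*k - 17.9469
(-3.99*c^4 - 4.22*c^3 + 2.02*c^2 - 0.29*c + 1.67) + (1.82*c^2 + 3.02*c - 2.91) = -3.99*c^4 - 4.22*c^3 + 3.84*c^2 + 2.73*c - 1.24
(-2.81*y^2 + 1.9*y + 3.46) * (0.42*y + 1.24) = -1.1802*y^3 - 2.6864*y^2 + 3.8092*y + 4.2904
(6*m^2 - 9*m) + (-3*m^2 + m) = 3*m^2 - 8*m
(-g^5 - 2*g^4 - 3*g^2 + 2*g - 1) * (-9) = 9*g^5 + 18*g^4 + 27*g^2 - 18*g + 9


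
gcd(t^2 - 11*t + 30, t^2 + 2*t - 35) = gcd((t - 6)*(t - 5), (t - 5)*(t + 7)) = t - 5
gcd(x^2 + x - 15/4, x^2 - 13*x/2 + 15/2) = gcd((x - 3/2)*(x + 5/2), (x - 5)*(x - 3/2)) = x - 3/2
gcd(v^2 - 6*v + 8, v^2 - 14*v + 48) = 1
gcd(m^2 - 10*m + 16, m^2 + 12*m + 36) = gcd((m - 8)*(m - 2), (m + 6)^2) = 1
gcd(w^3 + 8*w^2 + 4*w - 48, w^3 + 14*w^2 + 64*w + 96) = w^2 + 10*w + 24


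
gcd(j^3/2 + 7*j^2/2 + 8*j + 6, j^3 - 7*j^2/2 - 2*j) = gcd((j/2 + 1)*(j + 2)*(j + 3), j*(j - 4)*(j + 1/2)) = 1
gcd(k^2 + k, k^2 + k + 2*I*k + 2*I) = k + 1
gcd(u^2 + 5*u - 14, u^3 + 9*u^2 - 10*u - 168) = u + 7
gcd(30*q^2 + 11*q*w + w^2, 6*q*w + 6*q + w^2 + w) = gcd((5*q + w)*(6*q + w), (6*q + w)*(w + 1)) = 6*q + w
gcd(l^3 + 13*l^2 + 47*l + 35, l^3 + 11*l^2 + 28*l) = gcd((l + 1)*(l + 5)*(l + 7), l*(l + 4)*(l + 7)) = l + 7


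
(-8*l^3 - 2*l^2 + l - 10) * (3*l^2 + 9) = -24*l^5 - 6*l^4 - 69*l^3 - 48*l^2 + 9*l - 90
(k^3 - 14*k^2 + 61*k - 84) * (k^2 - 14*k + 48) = k^5 - 28*k^4 + 305*k^3 - 1610*k^2 + 4104*k - 4032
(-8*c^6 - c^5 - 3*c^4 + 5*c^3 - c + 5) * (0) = 0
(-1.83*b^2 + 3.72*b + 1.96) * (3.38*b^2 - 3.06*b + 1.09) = -6.1854*b^4 + 18.1734*b^3 - 6.7531*b^2 - 1.9428*b + 2.1364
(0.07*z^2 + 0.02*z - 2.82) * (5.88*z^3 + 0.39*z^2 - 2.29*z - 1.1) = 0.4116*z^5 + 0.1449*z^4 - 16.7341*z^3 - 1.2226*z^2 + 6.4358*z + 3.102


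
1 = 1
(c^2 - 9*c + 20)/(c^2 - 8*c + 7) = (c^2 - 9*c + 20)/(c^2 - 8*c + 7)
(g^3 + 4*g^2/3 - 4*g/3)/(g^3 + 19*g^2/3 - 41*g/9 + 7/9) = 3*g*(3*g^2 + 4*g - 4)/(9*g^3 + 57*g^2 - 41*g + 7)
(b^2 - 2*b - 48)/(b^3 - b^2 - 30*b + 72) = (b - 8)/(b^2 - 7*b + 12)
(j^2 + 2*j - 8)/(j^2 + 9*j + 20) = (j - 2)/(j + 5)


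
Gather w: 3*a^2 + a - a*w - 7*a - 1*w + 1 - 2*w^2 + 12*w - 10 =3*a^2 - 6*a - 2*w^2 + w*(11 - a) - 9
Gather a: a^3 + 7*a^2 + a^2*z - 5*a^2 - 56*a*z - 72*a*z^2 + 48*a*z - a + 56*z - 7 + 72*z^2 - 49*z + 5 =a^3 + a^2*(z + 2) + a*(-72*z^2 - 8*z - 1) + 72*z^2 + 7*z - 2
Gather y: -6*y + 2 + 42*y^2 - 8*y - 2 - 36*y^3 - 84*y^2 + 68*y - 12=-36*y^3 - 42*y^2 + 54*y - 12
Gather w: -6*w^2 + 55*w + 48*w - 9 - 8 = -6*w^2 + 103*w - 17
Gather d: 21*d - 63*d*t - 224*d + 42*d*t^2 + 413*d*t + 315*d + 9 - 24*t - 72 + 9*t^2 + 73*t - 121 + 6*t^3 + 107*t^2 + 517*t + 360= d*(42*t^2 + 350*t + 112) + 6*t^3 + 116*t^2 + 566*t + 176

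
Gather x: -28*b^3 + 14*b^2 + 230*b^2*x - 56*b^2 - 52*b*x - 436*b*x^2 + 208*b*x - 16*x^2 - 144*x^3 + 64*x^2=-28*b^3 - 42*b^2 - 144*x^3 + x^2*(48 - 436*b) + x*(230*b^2 + 156*b)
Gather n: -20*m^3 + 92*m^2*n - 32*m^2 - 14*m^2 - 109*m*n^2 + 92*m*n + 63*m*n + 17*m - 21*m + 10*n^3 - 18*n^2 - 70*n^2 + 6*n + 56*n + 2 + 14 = -20*m^3 - 46*m^2 - 4*m + 10*n^3 + n^2*(-109*m - 88) + n*(92*m^2 + 155*m + 62) + 16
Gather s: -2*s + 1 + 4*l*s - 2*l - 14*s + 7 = -2*l + s*(4*l - 16) + 8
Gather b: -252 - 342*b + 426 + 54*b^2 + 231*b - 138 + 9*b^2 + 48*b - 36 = 63*b^2 - 63*b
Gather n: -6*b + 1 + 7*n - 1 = -6*b + 7*n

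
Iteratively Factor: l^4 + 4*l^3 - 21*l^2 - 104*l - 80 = (l + 1)*(l^3 + 3*l^2 - 24*l - 80) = (l - 5)*(l + 1)*(l^2 + 8*l + 16) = (l - 5)*(l + 1)*(l + 4)*(l + 4)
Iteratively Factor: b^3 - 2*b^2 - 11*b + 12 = (b + 3)*(b^2 - 5*b + 4) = (b - 4)*(b + 3)*(b - 1)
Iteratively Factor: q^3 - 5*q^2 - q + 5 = (q - 1)*(q^2 - 4*q - 5) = (q - 5)*(q - 1)*(q + 1)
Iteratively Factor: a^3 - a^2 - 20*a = (a)*(a^2 - a - 20) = a*(a + 4)*(a - 5)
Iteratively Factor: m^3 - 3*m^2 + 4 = (m + 1)*(m^2 - 4*m + 4) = (m - 2)*(m + 1)*(m - 2)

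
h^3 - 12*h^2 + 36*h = h*(h - 6)^2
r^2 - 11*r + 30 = (r - 6)*(r - 5)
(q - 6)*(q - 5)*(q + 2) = q^3 - 9*q^2 + 8*q + 60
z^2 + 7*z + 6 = (z + 1)*(z + 6)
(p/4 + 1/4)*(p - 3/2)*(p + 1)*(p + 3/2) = p^4/4 + p^3/2 - 5*p^2/16 - 9*p/8 - 9/16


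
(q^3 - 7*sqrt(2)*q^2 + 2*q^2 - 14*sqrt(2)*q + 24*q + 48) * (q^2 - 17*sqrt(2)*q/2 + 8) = q^5 - 31*sqrt(2)*q^4/2 + 2*q^4 - 31*sqrt(2)*q^3 + 151*q^3 - 260*sqrt(2)*q^2 + 302*q^2 - 520*sqrt(2)*q + 192*q + 384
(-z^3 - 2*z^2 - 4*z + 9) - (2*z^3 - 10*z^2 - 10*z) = -3*z^3 + 8*z^2 + 6*z + 9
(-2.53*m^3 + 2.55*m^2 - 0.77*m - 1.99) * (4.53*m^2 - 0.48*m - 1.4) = -11.4609*m^5 + 12.7659*m^4 - 1.1701*m^3 - 12.2151*m^2 + 2.0332*m + 2.786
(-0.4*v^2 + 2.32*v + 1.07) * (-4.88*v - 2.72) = 1.952*v^3 - 10.2336*v^2 - 11.532*v - 2.9104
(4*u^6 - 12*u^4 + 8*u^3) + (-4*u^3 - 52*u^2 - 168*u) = 4*u^6 - 12*u^4 + 4*u^3 - 52*u^2 - 168*u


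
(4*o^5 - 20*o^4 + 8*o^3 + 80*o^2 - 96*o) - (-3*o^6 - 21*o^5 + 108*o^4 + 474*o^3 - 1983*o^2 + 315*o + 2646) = 3*o^6 + 25*o^5 - 128*o^4 - 466*o^3 + 2063*o^2 - 411*o - 2646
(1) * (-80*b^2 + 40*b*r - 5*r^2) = -80*b^2 + 40*b*r - 5*r^2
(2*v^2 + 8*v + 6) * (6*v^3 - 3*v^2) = 12*v^5 + 42*v^4 + 12*v^3 - 18*v^2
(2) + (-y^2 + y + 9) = -y^2 + y + 11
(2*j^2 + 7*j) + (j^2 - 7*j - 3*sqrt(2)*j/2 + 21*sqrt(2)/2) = 3*j^2 - 3*sqrt(2)*j/2 + 21*sqrt(2)/2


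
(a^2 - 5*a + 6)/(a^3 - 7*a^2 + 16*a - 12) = 1/(a - 2)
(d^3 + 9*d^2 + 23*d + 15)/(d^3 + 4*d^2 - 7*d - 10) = (d + 3)/(d - 2)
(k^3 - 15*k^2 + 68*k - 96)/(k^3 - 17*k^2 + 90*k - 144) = (k - 4)/(k - 6)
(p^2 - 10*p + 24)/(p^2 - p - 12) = (p - 6)/(p + 3)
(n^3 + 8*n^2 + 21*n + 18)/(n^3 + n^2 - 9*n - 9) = (n^2 + 5*n + 6)/(n^2 - 2*n - 3)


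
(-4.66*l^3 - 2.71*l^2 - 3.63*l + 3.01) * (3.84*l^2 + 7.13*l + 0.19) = -17.8944*l^5 - 43.6322*l^4 - 34.1469*l^3 - 14.8384*l^2 + 20.7716*l + 0.5719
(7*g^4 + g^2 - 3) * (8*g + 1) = 56*g^5 + 7*g^4 + 8*g^3 + g^2 - 24*g - 3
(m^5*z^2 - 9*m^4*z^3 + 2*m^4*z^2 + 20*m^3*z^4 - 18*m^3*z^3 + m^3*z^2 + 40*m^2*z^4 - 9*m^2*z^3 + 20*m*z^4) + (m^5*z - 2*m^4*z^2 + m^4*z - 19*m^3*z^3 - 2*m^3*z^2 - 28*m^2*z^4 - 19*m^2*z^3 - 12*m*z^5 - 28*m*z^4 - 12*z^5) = m^5*z^2 + m^5*z - 9*m^4*z^3 + m^4*z + 20*m^3*z^4 - 37*m^3*z^3 - m^3*z^2 + 12*m^2*z^4 - 28*m^2*z^3 - 12*m*z^5 - 8*m*z^4 - 12*z^5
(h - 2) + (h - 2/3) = 2*h - 8/3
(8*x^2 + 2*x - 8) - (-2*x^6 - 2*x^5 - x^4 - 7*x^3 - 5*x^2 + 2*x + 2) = 2*x^6 + 2*x^5 + x^4 + 7*x^3 + 13*x^2 - 10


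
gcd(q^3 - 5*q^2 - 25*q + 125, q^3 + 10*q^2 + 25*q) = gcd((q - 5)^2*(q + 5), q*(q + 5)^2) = q + 5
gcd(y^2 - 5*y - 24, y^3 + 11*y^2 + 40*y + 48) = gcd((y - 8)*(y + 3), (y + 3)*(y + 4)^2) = y + 3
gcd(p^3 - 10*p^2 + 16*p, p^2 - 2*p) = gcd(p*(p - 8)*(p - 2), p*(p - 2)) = p^2 - 2*p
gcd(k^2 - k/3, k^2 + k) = k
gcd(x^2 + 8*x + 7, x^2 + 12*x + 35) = x + 7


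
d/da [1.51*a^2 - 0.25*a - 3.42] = 3.02*a - 0.25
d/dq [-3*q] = -3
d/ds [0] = 0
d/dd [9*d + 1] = 9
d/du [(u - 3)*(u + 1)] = 2*u - 2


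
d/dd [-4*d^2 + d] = 1 - 8*d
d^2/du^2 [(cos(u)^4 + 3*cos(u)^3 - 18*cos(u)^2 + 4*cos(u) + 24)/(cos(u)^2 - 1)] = (-41*cos(u) - 4*cos(2*u)^2 + 5*cos(3*u) - 44)/(4*cos(u)^2 - 8*cos(u) + 4)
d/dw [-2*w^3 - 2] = -6*w^2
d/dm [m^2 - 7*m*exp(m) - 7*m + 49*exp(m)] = -7*m*exp(m) + 2*m + 42*exp(m) - 7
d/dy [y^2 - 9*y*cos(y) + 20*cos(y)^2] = 9*y*sin(y) + 2*y - 20*sin(2*y) - 9*cos(y)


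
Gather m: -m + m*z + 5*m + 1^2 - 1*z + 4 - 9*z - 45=m*(z + 4) - 10*z - 40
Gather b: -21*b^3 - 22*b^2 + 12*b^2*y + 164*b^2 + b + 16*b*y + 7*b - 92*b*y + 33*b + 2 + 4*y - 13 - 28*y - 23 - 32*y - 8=-21*b^3 + b^2*(12*y + 142) + b*(41 - 76*y) - 56*y - 42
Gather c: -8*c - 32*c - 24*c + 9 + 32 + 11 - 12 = 40 - 64*c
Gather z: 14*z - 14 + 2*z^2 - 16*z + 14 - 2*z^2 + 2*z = 0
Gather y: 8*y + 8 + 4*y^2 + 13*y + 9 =4*y^2 + 21*y + 17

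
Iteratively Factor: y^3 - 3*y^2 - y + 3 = (y - 1)*(y^2 - 2*y - 3) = (y - 3)*(y - 1)*(y + 1)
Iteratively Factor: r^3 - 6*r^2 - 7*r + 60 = (r - 5)*(r^2 - r - 12) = (r - 5)*(r + 3)*(r - 4)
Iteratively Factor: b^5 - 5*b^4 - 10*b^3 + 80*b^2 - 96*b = (b - 4)*(b^4 - b^3 - 14*b^2 + 24*b) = (b - 4)*(b - 2)*(b^3 + b^2 - 12*b) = (b - 4)*(b - 3)*(b - 2)*(b^2 + 4*b) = (b - 4)*(b - 3)*(b - 2)*(b + 4)*(b)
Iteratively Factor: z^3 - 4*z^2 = (z)*(z^2 - 4*z) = z*(z - 4)*(z)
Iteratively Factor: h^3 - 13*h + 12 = (h + 4)*(h^2 - 4*h + 3) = (h - 1)*(h + 4)*(h - 3)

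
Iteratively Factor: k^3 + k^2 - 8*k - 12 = (k + 2)*(k^2 - k - 6) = (k - 3)*(k + 2)*(k + 2)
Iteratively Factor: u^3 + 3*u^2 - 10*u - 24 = (u - 3)*(u^2 + 6*u + 8) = (u - 3)*(u + 4)*(u + 2)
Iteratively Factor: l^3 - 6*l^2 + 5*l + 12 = (l + 1)*(l^2 - 7*l + 12) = (l - 4)*(l + 1)*(l - 3)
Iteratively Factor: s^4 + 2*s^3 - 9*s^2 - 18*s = (s + 3)*(s^3 - s^2 - 6*s) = s*(s + 3)*(s^2 - s - 6) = s*(s + 2)*(s + 3)*(s - 3)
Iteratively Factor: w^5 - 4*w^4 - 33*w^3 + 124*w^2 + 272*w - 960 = (w + 4)*(w^4 - 8*w^3 - w^2 + 128*w - 240) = (w + 4)^2*(w^3 - 12*w^2 + 47*w - 60) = (w - 3)*(w + 4)^2*(w^2 - 9*w + 20) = (w - 5)*(w - 3)*(w + 4)^2*(w - 4)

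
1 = 1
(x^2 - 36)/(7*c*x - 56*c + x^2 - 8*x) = (x^2 - 36)/(7*c*x - 56*c + x^2 - 8*x)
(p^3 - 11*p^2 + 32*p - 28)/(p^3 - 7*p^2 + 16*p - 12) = (p - 7)/(p - 3)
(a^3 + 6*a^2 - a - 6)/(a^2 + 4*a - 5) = (a^2 + 7*a + 6)/(a + 5)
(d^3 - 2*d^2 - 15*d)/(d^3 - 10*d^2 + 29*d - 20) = d*(d + 3)/(d^2 - 5*d + 4)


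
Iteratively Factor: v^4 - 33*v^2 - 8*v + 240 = (v + 4)*(v^3 - 4*v^2 - 17*v + 60) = (v + 4)^2*(v^2 - 8*v + 15) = (v - 3)*(v + 4)^2*(v - 5)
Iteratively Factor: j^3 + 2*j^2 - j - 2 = (j - 1)*(j^2 + 3*j + 2) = (j - 1)*(j + 2)*(j + 1)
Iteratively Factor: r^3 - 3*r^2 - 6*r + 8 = (r - 1)*(r^2 - 2*r - 8) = (r - 1)*(r + 2)*(r - 4)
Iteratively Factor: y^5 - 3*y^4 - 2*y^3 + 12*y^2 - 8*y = (y - 2)*(y^4 - y^3 - 4*y^2 + 4*y) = (y - 2)*(y + 2)*(y^3 - 3*y^2 + 2*y) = (y - 2)^2*(y + 2)*(y^2 - y) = y*(y - 2)^2*(y + 2)*(y - 1)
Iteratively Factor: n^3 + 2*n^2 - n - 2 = (n + 1)*(n^2 + n - 2) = (n + 1)*(n + 2)*(n - 1)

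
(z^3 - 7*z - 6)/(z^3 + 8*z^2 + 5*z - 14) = (z^2 - 2*z - 3)/(z^2 + 6*z - 7)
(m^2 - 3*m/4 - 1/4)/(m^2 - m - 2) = (-m^2 + 3*m/4 + 1/4)/(-m^2 + m + 2)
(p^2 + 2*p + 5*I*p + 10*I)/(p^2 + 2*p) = (p + 5*I)/p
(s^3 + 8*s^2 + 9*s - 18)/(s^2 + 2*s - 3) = s + 6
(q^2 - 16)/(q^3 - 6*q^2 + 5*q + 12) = (q + 4)/(q^2 - 2*q - 3)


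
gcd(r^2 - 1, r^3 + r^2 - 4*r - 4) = r + 1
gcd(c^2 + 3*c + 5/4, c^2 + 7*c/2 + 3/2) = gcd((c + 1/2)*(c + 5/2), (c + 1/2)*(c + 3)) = c + 1/2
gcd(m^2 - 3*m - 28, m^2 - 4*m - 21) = m - 7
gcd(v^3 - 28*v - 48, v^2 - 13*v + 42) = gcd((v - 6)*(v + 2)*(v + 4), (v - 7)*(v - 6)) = v - 6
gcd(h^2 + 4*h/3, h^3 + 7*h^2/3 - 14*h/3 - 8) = h + 4/3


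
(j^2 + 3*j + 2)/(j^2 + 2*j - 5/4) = 4*(j^2 + 3*j + 2)/(4*j^2 + 8*j - 5)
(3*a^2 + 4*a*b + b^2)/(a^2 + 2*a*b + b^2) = (3*a + b)/(a + b)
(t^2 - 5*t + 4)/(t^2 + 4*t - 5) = (t - 4)/(t + 5)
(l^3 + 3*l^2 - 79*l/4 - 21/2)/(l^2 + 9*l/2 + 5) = (4*l^3 + 12*l^2 - 79*l - 42)/(2*(2*l^2 + 9*l + 10))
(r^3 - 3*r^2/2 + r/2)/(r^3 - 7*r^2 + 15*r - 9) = r*(2*r - 1)/(2*(r^2 - 6*r + 9))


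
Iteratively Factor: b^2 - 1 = (b + 1)*(b - 1)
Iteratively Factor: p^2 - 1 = (p + 1)*(p - 1)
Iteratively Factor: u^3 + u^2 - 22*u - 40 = (u + 2)*(u^2 - u - 20) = (u - 5)*(u + 2)*(u + 4)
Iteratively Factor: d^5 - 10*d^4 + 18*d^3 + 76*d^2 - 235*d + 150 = (d - 5)*(d^4 - 5*d^3 - 7*d^2 + 41*d - 30) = (d - 5)*(d + 3)*(d^3 - 8*d^2 + 17*d - 10) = (d - 5)*(d - 1)*(d + 3)*(d^2 - 7*d + 10) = (d - 5)*(d - 2)*(d - 1)*(d + 3)*(d - 5)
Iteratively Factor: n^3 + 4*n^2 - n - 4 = (n + 4)*(n^2 - 1) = (n - 1)*(n + 4)*(n + 1)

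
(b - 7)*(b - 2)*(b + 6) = b^3 - 3*b^2 - 40*b + 84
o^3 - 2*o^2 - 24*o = o*(o - 6)*(o + 4)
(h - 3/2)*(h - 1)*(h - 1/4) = h^3 - 11*h^2/4 + 17*h/8 - 3/8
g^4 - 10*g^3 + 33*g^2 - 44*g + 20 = (g - 5)*(g - 2)^2*(g - 1)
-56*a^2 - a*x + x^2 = (-8*a + x)*(7*a + x)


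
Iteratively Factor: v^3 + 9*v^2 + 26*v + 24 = (v + 4)*(v^2 + 5*v + 6) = (v + 3)*(v + 4)*(v + 2)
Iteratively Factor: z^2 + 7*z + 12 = (z + 3)*(z + 4)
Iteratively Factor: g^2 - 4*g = (g)*(g - 4)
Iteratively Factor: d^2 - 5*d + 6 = (d - 3)*(d - 2)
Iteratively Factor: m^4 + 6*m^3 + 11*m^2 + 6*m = (m)*(m^3 + 6*m^2 + 11*m + 6) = m*(m + 1)*(m^2 + 5*m + 6) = m*(m + 1)*(m + 3)*(m + 2)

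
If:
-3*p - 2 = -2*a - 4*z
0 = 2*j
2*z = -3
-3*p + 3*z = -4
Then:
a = 15/4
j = 0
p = -1/6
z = -3/2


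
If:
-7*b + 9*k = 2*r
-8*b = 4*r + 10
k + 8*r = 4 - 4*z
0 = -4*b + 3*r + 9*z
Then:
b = -191/101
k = -1078/909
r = 259/202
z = -2305/1818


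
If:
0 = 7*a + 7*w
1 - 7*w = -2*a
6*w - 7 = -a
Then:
No Solution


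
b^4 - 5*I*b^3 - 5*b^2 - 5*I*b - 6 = (b - 3*I)*(b - 2*I)*(b - I)*(b + I)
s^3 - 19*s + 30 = (s - 3)*(s - 2)*(s + 5)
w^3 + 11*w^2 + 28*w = w*(w + 4)*(w + 7)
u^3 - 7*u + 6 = (u - 2)*(u - 1)*(u + 3)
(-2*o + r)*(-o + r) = 2*o^2 - 3*o*r + r^2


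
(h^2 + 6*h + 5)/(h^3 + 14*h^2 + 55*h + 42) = (h + 5)/(h^2 + 13*h + 42)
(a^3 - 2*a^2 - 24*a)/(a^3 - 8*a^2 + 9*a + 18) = a*(a + 4)/(a^2 - 2*a - 3)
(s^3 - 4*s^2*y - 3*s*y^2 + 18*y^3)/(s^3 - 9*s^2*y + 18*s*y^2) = (-s^2 + s*y + 6*y^2)/(s*(-s + 6*y))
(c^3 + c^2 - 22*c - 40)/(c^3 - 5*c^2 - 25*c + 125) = (c^2 + 6*c + 8)/(c^2 - 25)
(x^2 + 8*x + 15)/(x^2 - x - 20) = (x^2 + 8*x + 15)/(x^2 - x - 20)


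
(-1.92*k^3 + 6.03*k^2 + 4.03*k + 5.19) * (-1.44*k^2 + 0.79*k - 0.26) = 2.7648*k^5 - 10.2*k^4 - 0.5403*k^3 - 5.8577*k^2 + 3.0523*k - 1.3494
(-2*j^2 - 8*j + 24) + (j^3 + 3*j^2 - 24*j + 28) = j^3 + j^2 - 32*j + 52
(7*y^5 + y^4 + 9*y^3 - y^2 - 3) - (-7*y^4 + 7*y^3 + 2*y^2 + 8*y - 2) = 7*y^5 + 8*y^4 + 2*y^3 - 3*y^2 - 8*y - 1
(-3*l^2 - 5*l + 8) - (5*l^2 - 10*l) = -8*l^2 + 5*l + 8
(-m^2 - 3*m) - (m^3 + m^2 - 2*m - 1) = -m^3 - 2*m^2 - m + 1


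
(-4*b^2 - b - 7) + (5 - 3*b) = -4*b^2 - 4*b - 2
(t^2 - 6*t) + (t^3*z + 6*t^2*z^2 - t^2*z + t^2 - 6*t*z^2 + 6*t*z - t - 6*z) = t^3*z + 6*t^2*z^2 - t^2*z + 2*t^2 - 6*t*z^2 + 6*t*z - 7*t - 6*z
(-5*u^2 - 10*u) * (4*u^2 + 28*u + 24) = -20*u^4 - 180*u^3 - 400*u^2 - 240*u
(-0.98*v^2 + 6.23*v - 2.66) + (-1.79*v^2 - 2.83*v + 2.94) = -2.77*v^2 + 3.4*v + 0.28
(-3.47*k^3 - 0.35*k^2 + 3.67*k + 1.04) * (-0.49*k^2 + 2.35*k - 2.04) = 1.7003*k^5 - 7.983*k^4 + 4.458*k^3 + 8.8289*k^2 - 5.0428*k - 2.1216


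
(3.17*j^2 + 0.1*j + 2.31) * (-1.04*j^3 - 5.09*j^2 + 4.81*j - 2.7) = -3.2968*j^5 - 16.2393*j^4 + 12.3363*j^3 - 19.8359*j^2 + 10.8411*j - 6.237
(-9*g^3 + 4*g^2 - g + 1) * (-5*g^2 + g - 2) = 45*g^5 - 29*g^4 + 27*g^3 - 14*g^2 + 3*g - 2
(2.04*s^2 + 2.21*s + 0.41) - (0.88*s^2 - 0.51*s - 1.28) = 1.16*s^2 + 2.72*s + 1.69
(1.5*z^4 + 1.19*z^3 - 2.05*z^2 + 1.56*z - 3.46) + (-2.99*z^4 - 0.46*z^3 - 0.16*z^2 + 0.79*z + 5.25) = -1.49*z^4 + 0.73*z^3 - 2.21*z^2 + 2.35*z + 1.79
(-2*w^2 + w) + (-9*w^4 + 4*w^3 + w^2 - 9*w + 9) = -9*w^4 + 4*w^3 - w^2 - 8*w + 9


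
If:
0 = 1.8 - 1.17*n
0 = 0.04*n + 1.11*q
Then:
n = 1.54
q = -0.06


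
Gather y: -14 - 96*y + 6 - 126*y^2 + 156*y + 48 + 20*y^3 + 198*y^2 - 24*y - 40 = 20*y^3 + 72*y^2 + 36*y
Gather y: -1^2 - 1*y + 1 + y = 0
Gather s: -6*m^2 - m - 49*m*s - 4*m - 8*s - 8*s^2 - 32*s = -6*m^2 - 5*m - 8*s^2 + s*(-49*m - 40)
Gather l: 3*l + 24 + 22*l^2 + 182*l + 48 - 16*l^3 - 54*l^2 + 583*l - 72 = -16*l^3 - 32*l^2 + 768*l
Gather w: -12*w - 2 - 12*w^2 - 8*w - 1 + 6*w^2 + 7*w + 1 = -6*w^2 - 13*w - 2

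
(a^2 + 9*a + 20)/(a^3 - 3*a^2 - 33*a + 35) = (a + 4)/(a^2 - 8*a + 7)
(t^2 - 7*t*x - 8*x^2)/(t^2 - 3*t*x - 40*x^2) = (t + x)/(t + 5*x)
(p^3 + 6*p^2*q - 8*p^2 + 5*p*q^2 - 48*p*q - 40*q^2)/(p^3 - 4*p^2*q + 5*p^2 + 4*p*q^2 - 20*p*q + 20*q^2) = (p^3 + 6*p^2*q - 8*p^2 + 5*p*q^2 - 48*p*q - 40*q^2)/(p^3 - 4*p^2*q + 5*p^2 + 4*p*q^2 - 20*p*q + 20*q^2)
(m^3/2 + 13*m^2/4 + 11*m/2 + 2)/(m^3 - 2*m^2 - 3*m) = (2*m^3 + 13*m^2 + 22*m + 8)/(4*m*(m^2 - 2*m - 3))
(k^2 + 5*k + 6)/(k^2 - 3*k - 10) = (k + 3)/(k - 5)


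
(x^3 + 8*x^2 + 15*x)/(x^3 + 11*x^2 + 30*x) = (x + 3)/(x + 6)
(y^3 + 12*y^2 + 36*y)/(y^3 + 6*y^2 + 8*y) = (y^2 + 12*y + 36)/(y^2 + 6*y + 8)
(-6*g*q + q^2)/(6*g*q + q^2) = (-6*g + q)/(6*g + q)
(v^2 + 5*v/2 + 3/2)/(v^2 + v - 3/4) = 2*(v + 1)/(2*v - 1)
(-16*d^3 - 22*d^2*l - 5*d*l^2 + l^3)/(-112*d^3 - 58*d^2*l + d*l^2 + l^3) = (d + l)/(7*d + l)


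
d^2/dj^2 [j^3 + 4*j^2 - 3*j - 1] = 6*j + 8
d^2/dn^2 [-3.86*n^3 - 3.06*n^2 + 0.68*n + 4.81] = -23.16*n - 6.12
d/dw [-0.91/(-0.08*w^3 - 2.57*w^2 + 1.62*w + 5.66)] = (-0.2184*w^2 - 4.6774*w + 1.4742)/(0.08*w^3 + 2.57*w^2 - 1.62*w - 5.66)^2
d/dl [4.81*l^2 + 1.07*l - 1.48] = 9.62*l + 1.07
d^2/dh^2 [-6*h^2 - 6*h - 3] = -12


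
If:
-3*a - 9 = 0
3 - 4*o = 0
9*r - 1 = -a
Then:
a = -3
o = 3/4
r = 4/9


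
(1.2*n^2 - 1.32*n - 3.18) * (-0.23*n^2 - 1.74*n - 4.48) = -0.276*n^4 - 1.7844*n^3 - 2.3478*n^2 + 11.4468*n + 14.2464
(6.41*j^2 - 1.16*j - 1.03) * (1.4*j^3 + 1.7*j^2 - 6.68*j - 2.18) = 8.974*j^5 + 9.273*j^4 - 46.2328*j^3 - 7.976*j^2 + 9.4092*j + 2.2454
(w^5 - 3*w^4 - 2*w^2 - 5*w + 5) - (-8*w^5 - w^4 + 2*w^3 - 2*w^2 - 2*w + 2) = 9*w^5 - 2*w^4 - 2*w^3 - 3*w + 3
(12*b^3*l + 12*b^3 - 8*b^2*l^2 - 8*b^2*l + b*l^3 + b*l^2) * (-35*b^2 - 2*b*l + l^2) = -420*b^5*l - 420*b^5 + 256*b^4*l^2 + 256*b^4*l - 7*b^3*l^3 - 7*b^3*l^2 - 10*b^2*l^4 - 10*b^2*l^3 + b*l^5 + b*l^4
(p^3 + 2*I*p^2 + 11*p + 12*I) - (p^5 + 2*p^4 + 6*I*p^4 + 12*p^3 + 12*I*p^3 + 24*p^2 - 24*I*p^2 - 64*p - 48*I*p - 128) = -p^5 - 2*p^4 - 6*I*p^4 - 11*p^3 - 12*I*p^3 - 24*p^2 + 26*I*p^2 + 75*p + 48*I*p + 128 + 12*I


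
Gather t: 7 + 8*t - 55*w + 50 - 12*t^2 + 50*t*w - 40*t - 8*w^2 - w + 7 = -12*t^2 + t*(50*w - 32) - 8*w^2 - 56*w + 64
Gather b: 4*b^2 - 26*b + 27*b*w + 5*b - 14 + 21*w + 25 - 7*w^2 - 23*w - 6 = 4*b^2 + b*(27*w - 21) - 7*w^2 - 2*w + 5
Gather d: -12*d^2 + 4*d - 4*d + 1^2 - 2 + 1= -12*d^2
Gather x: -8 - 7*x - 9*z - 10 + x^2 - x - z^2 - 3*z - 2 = x^2 - 8*x - z^2 - 12*z - 20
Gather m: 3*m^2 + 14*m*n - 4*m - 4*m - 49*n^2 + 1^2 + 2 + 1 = 3*m^2 + m*(14*n - 8) - 49*n^2 + 4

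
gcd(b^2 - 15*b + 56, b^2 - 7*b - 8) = b - 8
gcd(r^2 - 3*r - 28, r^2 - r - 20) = r + 4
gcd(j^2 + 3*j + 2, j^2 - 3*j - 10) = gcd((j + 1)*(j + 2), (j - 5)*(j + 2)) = j + 2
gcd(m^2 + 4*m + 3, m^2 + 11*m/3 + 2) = m + 3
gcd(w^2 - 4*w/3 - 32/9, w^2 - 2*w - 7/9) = 1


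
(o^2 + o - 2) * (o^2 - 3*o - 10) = o^4 - 2*o^3 - 15*o^2 - 4*o + 20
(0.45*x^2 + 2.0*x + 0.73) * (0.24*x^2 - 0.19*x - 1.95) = 0.108*x^4 + 0.3945*x^3 - 1.0823*x^2 - 4.0387*x - 1.4235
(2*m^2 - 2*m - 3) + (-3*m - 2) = 2*m^2 - 5*m - 5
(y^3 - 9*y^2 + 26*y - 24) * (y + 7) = y^4 - 2*y^3 - 37*y^2 + 158*y - 168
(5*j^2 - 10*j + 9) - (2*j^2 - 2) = 3*j^2 - 10*j + 11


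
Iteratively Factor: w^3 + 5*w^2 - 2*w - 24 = (w + 3)*(w^2 + 2*w - 8) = (w - 2)*(w + 3)*(w + 4)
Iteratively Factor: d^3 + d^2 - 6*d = (d - 2)*(d^2 + 3*d) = d*(d - 2)*(d + 3)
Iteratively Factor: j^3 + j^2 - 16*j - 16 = (j + 4)*(j^2 - 3*j - 4) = (j + 1)*(j + 4)*(j - 4)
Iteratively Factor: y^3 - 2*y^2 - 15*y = (y - 5)*(y^2 + 3*y) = y*(y - 5)*(y + 3)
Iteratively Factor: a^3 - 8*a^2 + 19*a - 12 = (a - 4)*(a^2 - 4*a + 3) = (a - 4)*(a - 3)*(a - 1)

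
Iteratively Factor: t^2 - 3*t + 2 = (t - 1)*(t - 2)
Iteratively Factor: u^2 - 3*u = (u - 3)*(u)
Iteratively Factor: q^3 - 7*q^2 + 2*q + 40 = (q - 5)*(q^2 - 2*q - 8) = (q - 5)*(q - 4)*(q + 2)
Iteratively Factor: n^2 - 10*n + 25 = (n - 5)*(n - 5)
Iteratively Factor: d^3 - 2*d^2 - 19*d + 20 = (d - 5)*(d^2 + 3*d - 4) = (d - 5)*(d + 4)*(d - 1)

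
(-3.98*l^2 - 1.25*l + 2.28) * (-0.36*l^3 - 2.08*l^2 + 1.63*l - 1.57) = 1.4328*l^5 + 8.7284*l^4 - 4.7082*l^3 - 0.531299999999999*l^2 + 5.6789*l - 3.5796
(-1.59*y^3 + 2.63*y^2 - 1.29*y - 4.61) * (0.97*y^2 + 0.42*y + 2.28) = -1.5423*y^5 + 1.8833*y^4 - 3.7719*y^3 + 0.982899999999999*y^2 - 4.8774*y - 10.5108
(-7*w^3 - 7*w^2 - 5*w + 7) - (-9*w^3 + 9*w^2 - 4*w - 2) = 2*w^3 - 16*w^2 - w + 9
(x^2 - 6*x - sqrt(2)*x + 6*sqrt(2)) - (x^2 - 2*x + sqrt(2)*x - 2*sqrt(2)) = -4*x - 2*sqrt(2)*x + 8*sqrt(2)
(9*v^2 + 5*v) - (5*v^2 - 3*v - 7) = 4*v^2 + 8*v + 7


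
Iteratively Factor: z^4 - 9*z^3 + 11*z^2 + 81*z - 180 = (z - 5)*(z^3 - 4*z^2 - 9*z + 36) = (z - 5)*(z - 3)*(z^2 - z - 12) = (z - 5)*(z - 4)*(z - 3)*(z + 3)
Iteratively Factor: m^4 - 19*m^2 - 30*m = (m + 3)*(m^3 - 3*m^2 - 10*m) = (m + 2)*(m + 3)*(m^2 - 5*m) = m*(m + 2)*(m + 3)*(m - 5)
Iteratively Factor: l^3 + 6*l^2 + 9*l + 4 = (l + 4)*(l^2 + 2*l + 1) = (l + 1)*(l + 4)*(l + 1)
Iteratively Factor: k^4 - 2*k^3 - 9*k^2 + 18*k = (k - 3)*(k^3 + k^2 - 6*k) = k*(k - 3)*(k^2 + k - 6) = k*(k - 3)*(k - 2)*(k + 3)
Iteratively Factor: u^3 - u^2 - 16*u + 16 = (u - 4)*(u^2 + 3*u - 4) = (u - 4)*(u + 4)*(u - 1)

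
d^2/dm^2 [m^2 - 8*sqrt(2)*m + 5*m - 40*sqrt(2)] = 2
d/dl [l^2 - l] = 2*l - 1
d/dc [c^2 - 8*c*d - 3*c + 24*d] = 2*c - 8*d - 3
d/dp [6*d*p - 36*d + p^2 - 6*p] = 6*d + 2*p - 6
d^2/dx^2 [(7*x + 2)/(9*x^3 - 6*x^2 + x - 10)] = 2*((7*x + 2)*(27*x^2 - 12*x + 1)^2 + (-189*x^2 + 84*x - 3*(7*x + 2)*(9*x - 2) - 7)*(9*x^3 - 6*x^2 + x - 10))/(9*x^3 - 6*x^2 + x - 10)^3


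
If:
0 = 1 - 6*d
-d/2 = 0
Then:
No Solution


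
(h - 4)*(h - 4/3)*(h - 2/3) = h^3 - 6*h^2 + 80*h/9 - 32/9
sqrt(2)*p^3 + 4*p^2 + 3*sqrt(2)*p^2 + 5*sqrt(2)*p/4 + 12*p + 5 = (p + 5/2)*(p + 2*sqrt(2))*(sqrt(2)*p + sqrt(2)/2)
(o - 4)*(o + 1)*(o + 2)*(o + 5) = o^4 + 4*o^3 - 15*o^2 - 58*o - 40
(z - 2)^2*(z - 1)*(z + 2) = z^4 - 3*z^3 - 2*z^2 + 12*z - 8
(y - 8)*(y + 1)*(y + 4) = y^3 - 3*y^2 - 36*y - 32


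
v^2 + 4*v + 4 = (v + 2)^2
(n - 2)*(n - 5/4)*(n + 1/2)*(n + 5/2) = n^4 - n^3/4 - 6*n^2 + 55*n/16 + 25/8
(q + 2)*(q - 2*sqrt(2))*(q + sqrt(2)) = q^3 - sqrt(2)*q^2 + 2*q^2 - 4*q - 2*sqrt(2)*q - 8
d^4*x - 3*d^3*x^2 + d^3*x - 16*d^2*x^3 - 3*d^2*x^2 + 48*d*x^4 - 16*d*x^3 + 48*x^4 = (d - 4*x)*(d - 3*x)*(d + 4*x)*(d*x + x)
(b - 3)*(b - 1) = b^2 - 4*b + 3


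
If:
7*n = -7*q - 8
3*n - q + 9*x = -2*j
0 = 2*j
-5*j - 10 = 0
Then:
No Solution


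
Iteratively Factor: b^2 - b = (b)*(b - 1)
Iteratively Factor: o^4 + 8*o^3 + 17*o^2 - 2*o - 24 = (o - 1)*(o^3 + 9*o^2 + 26*o + 24) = (o - 1)*(o + 2)*(o^2 + 7*o + 12) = (o - 1)*(o + 2)*(o + 3)*(o + 4)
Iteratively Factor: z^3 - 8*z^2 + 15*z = (z - 3)*(z^2 - 5*z) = z*(z - 3)*(z - 5)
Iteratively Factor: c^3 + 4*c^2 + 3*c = (c)*(c^2 + 4*c + 3) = c*(c + 1)*(c + 3)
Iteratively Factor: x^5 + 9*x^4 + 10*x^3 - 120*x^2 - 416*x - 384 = (x + 2)*(x^4 + 7*x^3 - 4*x^2 - 112*x - 192) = (x - 4)*(x + 2)*(x^3 + 11*x^2 + 40*x + 48) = (x - 4)*(x + 2)*(x + 4)*(x^2 + 7*x + 12) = (x - 4)*(x + 2)*(x + 3)*(x + 4)*(x + 4)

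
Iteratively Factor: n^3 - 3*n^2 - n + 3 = (n - 3)*(n^2 - 1) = (n - 3)*(n - 1)*(n + 1)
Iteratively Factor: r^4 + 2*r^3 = (r)*(r^3 + 2*r^2) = r^2*(r^2 + 2*r) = r^2*(r + 2)*(r)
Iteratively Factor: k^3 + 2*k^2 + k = (k + 1)*(k^2 + k) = (k + 1)^2*(k)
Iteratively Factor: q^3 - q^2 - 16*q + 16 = (q - 4)*(q^2 + 3*q - 4) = (q - 4)*(q - 1)*(q + 4)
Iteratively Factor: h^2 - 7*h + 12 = (h - 4)*(h - 3)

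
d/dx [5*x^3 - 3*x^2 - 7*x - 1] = 15*x^2 - 6*x - 7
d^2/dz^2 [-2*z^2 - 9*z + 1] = -4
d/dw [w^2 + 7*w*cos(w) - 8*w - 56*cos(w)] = -7*w*sin(w) + 2*w + 56*sin(w) + 7*cos(w) - 8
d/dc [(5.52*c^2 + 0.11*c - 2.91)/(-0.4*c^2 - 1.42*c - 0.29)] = (-7.7944*c^2 - 5.5296*c - 4.1641)/(0.16*c^4 + 1.136*c^3 + 2.2484*c^2 + 0.8236*c + 0.0841)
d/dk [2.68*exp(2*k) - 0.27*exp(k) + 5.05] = (5.36*exp(k) - 0.27)*exp(k)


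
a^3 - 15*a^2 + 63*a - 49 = (a - 7)^2*(a - 1)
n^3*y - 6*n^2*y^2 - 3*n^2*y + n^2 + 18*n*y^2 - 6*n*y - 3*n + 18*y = (n - 3)*(n - 6*y)*(n*y + 1)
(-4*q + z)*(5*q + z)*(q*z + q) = -20*q^3*z - 20*q^3 + q^2*z^2 + q^2*z + q*z^3 + q*z^2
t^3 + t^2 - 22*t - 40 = (t - 5)*(t + 2)*(t + 4)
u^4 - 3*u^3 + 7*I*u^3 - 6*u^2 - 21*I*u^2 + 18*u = u*(u - 3)*(u + I)*(u + 6*I)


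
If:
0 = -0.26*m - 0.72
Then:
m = -2.77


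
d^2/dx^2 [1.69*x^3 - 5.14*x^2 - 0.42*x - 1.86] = 10.14*x - 10.28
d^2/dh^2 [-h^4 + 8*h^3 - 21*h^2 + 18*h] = -12*h^2 + 48*h - 42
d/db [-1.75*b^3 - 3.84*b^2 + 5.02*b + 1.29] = -5.25*b^2 - 7.68*b + 5.02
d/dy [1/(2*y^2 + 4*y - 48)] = (-y - 1)/(y^2 + 2*y - 24)^2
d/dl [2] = 0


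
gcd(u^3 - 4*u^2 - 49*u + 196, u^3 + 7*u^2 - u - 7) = u + 7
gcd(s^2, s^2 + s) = s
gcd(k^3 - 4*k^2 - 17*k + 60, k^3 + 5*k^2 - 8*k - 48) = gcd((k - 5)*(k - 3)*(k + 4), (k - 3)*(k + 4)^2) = k^2 + k - 12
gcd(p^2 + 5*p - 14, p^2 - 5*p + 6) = p - 2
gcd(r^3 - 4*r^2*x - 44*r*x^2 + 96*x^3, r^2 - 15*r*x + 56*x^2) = -r + 8*x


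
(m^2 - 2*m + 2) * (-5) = -5*m^2 + 10*m - 10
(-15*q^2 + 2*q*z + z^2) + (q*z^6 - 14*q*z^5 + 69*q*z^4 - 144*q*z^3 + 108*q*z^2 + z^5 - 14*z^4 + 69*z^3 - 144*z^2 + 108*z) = -15*q^2 + q*z^6 - 14*q*z^5 + 69*q*z^4 - 144*q*z^3 + 108*q*z^2 + 2*q*z + z^5 - 14*z^4 + 69*z^3 - 143*z^2 + 108*z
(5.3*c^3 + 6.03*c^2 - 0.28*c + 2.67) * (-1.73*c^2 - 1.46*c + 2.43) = -9.169*c^5 - 18.1699*c^4 + 4.5596*c^3 + 10.4426*c^2 - 4.5786*c + 6.4881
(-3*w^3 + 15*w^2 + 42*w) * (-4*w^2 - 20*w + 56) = 12*w^5 - 636*w^3 + 2352*w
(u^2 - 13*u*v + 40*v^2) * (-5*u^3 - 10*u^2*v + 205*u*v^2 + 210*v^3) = -5*u^5 + 55*u^4*v + 135*u^3*v^2 - 2855*u^2*v^3 + 5470*u*v^4 + 8400*v^5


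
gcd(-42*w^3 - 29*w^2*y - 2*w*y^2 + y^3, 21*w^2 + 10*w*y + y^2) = 3*w + y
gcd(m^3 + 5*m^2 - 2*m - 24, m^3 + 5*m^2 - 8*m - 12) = m - 2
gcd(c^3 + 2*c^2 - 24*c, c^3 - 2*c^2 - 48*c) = c^2 + 6*c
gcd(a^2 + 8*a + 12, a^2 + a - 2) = a + 2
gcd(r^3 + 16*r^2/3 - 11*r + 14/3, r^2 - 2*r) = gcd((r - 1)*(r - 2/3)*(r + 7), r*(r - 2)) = 1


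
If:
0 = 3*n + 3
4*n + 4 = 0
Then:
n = -1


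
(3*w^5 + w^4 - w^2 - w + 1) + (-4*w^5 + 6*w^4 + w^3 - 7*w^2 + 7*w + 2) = -w^5 + 7*w^4 + w^3 - 8*w^2 + 6*w + 3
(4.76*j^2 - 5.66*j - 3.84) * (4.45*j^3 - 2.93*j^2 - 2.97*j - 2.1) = 21.182*j^5 - 39.1338*j^4 - 14.6414*j^3 + 18.0654*j^2 + 23.2908*j + 8.064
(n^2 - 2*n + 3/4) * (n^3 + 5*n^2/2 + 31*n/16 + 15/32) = n^5 + n^4/2 - 37*n^3/16 - 49*n^2/32 + 33*n/64 + 45/128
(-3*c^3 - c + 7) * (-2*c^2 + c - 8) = 6*c^5 - 3*c^4 + 26*c^3 - 15*c^2 + 15*c - 56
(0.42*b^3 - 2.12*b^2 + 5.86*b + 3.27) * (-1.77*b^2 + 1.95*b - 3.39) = -0.7434*b^5 + 4.5714*b^4 - 15.93*b^3 + 12.8259*b^2 - 13.4889*b - 11.0853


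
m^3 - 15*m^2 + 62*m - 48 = (m - 8)*(m - 6)*(m - 1)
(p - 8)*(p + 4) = p^2 - 4*p - 32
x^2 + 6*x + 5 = (x + 1)*(x + 5)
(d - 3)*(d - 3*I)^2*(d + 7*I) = d^4 - 3*d^3 + I*d^3 + 33*d^2 - 3*I*d^2 - 99*d - 63*I*d + 189*I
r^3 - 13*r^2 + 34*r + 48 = (r - 8)*(r - 6)*(r + 1)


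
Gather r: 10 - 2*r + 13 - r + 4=27 - 3*r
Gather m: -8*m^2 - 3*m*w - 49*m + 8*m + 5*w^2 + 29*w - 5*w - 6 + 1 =-8*m^2 + m*(-3*w - 41) + 5*w^2 + 24*w - 5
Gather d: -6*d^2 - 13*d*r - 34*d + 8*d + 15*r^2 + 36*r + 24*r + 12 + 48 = -6*d^2 + d*(-13*r - 26) + 15*r^2 + 60*r + 60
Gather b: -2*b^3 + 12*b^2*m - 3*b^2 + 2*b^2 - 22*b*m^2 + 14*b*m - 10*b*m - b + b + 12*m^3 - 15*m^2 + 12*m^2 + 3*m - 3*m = -2*b^3 + b^2*(12*m - 1) + b*(-22*m^2 + 4*m) + 12*m^3 - 3*m^2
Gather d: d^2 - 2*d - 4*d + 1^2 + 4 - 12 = d^2 - 6*d - 7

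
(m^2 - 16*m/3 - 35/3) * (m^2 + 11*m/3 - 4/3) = m^4 - 5*m^3/3 - 293*m^2/9 - 107*m/3 + 140/9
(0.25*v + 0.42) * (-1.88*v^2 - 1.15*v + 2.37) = -0.47*v^3 - 1.0771*v^2 + 0.1095*v + 0.9954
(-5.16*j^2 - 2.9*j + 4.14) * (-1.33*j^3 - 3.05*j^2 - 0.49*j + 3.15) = 6.8628*j^5 + 19.595*j^4 + 5.8672*j^3 - 27.46*j^2 - 11.1636*j + 13.041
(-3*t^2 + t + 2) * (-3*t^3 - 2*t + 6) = 9*t^5 - 3*t^4 - 20*t^2 + 2*t + 12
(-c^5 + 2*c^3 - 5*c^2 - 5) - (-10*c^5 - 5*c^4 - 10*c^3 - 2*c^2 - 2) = 9*c^5 + 5*c^4 + 12*c^3 - 3*c^2 - 3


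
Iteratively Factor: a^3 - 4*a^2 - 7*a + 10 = (a + 2)*(a^2 - 6*a + 5) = (a - 1)*(a + 2)*(a - 5)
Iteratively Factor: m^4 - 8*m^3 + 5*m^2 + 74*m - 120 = (m - 4)*(m^3 - 4*m^2 - 11*m + 30) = (m - 4)*(m - 2)*(m^2 - 2*m - 15) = (m - 5)*(m - 4)*(m - 2)*(m + 3)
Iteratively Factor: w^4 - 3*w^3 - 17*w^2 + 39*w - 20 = (w - 5)*(w^3 + 2*w^2 - 7*w + 4) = (w - 5)*(w - 1)*(w^2 + 3*w - 4) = (w - 5)*(w - 1)*(w + 4)*(w - 1)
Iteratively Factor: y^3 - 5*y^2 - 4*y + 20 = (y + 2)*(y^2 - 7*y + 10) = (y - 5)*(y + 2)*(y - 2)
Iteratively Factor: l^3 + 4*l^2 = (l)*(l^2 + 4*l) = l^2*(l + 4)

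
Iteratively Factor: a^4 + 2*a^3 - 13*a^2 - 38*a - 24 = (a + 1)*(a^3 + a^2 - 14*a - 24) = (a - 4)*(a + 1)*(a^2 + 5*a + 6) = (a - 4)*(a + 1)*(a + 2)*(a + 3)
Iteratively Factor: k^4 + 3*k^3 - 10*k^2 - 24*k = (k)*(k^3 + 3*k^2 - 10*k - 24) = k*(k + 2)*(k^2 + k - 12) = k*(k + 2)*(k + 4)*(k - 3)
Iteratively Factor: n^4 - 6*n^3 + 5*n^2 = (n - 5)*(n^3 - n^2) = n*(n - 5)*(n^2 - n) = n^2*(n - 5)*(n - 1)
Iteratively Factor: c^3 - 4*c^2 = (c - 4)*(c^2) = c*(c - 4)*(c)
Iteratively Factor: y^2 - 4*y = (y)*(y - 4)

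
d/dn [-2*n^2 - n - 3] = -4*n - 1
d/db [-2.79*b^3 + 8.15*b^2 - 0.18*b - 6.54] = -8.37*b^2 + 16.3*b - 0.18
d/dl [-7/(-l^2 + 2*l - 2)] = 14*(1 - l)/(l^2 - 2*l + 2)^2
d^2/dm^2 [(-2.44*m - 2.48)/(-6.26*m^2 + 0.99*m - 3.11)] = ((2.44*m + 2.48)*(12.52*m - 0.99)*(25.04*m - 1.98) - (91.6464*m + 26.2184)*(6.26*m^2 - 0.99*m + 3.11))/(6.26*m^2 - 0.99*m + 3.11)^3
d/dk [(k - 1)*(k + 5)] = 2*k + 4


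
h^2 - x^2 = (h - x)*(h + x)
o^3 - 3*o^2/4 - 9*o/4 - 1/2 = (o - 2)*(o + 1/4)*(o + 1)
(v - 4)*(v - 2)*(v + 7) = v^3 + v^2 - 34*v + 56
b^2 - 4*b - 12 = (b - 6)*(b + 2)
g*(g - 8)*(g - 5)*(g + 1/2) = g^4 - 25*g^3/2 + 67*g^2/2 + 20*g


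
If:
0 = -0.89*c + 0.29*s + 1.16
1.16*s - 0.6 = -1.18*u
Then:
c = 1.47191011235955 - 0.331460674157303*u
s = 0.517241379310345 - 1.01724137931034*u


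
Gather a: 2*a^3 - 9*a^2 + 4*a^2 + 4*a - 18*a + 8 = 2*a^3 - 5*a^2 - 14*a + 8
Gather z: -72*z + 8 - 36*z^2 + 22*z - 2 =-36*z^2 - 50*z + 6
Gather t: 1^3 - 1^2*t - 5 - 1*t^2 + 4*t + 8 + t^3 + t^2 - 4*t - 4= t^3 - t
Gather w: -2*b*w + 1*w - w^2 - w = -2*b*w - w^2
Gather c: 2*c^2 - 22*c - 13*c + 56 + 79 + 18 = 2*c^2 - 35*c + 153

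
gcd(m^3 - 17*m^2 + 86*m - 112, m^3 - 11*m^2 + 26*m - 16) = m^2 - 10*m + 16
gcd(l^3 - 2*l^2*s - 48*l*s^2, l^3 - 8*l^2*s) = -l^2 + 8*l*s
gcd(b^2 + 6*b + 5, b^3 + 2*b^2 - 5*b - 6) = b + 1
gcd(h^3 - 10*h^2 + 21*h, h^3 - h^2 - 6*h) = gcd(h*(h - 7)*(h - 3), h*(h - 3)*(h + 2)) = h^2 - 3*h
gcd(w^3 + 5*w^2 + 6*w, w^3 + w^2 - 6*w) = w^2 + 3*w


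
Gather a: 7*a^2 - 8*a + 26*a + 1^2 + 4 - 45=7*a^2 + 18*a - 40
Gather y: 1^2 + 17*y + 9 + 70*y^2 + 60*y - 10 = 70*y^2 + 77*y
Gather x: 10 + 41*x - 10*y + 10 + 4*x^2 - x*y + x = 4*x^2 + x*(42 - y) - 10*y + 20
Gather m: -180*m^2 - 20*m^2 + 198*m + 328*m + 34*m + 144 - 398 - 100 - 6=-200*m^2 + 560*m - 360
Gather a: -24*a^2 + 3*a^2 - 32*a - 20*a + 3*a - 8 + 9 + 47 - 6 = -21*a^2 - 49*a + 42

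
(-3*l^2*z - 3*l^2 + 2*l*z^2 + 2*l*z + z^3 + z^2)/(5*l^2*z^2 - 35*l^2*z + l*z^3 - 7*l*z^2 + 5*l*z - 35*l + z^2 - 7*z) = (-3*l^2*z - 3*l^2 + 2*l*z^2 + 2*l*z + z^3 + z^2)/(5*l^2*z^2 - 35*l^2*z + l*z^3 - 7*l*z^2 + 5*l*z - 35*l + z^2 - 7*z)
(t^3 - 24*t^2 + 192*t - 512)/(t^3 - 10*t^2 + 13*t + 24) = (t^2 - 16*t + 64)/(t^2 - 2*t - 3)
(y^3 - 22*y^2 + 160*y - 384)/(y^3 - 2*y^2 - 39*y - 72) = (y^2 - 14*y + 48)/(y^2 + 6*y + 9)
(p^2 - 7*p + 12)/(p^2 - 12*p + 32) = (p - 3)/(p - 8)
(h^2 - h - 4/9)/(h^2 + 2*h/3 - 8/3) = (h + 1/3)/(h + 2)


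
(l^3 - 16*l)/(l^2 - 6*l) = (l^2 - 16)/(l - 6)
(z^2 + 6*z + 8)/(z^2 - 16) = (z + 2)/(z - 4)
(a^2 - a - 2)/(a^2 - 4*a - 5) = (a - 2)/(a - 5)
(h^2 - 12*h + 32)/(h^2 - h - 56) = (h - 4)/(h + 7)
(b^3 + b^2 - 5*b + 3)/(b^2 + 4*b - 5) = (b^2 + 2*b - 3)/(b + 5)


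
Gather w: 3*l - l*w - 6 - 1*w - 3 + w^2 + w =-l*w + 3*l + w^2 - 9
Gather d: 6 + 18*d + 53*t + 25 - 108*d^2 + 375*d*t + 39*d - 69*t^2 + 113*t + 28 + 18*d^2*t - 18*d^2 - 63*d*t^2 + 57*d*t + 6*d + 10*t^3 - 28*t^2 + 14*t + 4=d^2*(18*t - 126) + d*(-63*t^2 + 432*t + 63) + 10*t^3 - 97*t^2 + 180*t + 63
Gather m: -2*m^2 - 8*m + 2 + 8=-2*m^2 - 8*m + 10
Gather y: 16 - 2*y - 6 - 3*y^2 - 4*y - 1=-3*y^2 - 6*y + 9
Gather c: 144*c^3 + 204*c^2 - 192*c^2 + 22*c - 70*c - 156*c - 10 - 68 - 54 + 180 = 144*c^3 + 12*c^2 - 204*c + 48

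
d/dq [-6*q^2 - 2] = -12*q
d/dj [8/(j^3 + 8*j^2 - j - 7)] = 8*(-3*j^2 - 16*j + 1)/(j^3 + 8*j^2 - j - 7)^2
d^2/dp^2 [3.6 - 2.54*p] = 0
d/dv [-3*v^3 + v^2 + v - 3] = -9*v^2 + 2*v + 1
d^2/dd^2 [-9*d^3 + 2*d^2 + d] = 4 - 54*d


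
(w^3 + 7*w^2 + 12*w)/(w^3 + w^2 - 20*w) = (w^2 + 7*w + 12)/(w^2 + w - 20)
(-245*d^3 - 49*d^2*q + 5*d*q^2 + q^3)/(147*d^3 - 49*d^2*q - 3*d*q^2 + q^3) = (5*d + q)/(-3*d + q)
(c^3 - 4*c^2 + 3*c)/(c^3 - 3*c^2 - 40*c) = (-c^2 + 4*c - 3)/(-c^2 + 3*c + 40)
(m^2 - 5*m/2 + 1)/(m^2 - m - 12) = (-m^2 + 5*m/2 - 1)/(-m^2 + m + 12)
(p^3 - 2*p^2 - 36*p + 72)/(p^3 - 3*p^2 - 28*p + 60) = (p + 6)/(p + 5)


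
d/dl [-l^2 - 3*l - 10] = -2*l - 3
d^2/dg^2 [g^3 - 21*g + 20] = 6*g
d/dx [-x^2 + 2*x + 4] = 2 - 2*x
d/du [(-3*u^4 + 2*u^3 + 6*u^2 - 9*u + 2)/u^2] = -6*u + 2 + 9/u^2 - 4/u^3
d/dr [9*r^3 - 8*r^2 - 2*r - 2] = 27*r^2 - 16*r - 2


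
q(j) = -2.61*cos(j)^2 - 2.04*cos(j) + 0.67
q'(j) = 5.22*sin(j)*cos(j) + 2.04*sin(j)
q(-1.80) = 1.00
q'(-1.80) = -0.83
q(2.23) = 0.94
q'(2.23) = -0.91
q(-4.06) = 0.95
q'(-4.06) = -0.90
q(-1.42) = 0.30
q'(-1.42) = -2.79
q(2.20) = 0.97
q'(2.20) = -0.83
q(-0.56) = -2.93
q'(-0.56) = -3.43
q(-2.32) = 0.85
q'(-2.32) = 1.11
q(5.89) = -3.44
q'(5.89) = -2.63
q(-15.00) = 0.71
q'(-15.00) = 1.25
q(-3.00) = 0.13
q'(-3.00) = 0.44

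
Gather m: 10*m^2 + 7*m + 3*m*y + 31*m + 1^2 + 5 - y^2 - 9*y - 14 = 10*m^2 + m*(3*y + 38) - y^2 - 9*y - 8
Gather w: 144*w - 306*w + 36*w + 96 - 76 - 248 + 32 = -126*w - 196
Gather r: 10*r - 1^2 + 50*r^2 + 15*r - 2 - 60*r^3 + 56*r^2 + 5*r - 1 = -60*r^3 + 106*r^2 + 30*r - 4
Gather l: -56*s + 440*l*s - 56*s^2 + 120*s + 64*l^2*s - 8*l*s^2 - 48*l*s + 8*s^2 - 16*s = 64*l^2*s + l*(-8*s^2 + 392*s) - 48*s^2 + 48*s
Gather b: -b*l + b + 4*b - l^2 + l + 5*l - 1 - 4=b*(5 - l) - l^2 + 6*l - 5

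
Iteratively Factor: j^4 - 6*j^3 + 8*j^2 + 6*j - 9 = (j - 3)*(j^3 - 3*j^2 - j + 3) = (j - 3)*(j + 1)*(j^2 - 4*j + 3) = (j - 3)^2*(j + 1)*(j - 1)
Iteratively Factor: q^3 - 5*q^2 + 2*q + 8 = (q + 1)*(q^2 - 6*q + 8) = (q - 2)*(q + 1)*(q - 4)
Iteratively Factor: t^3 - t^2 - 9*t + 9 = (t - 1)*(t^2 - 9) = (t - 1)*(t + 3)*(t - 3)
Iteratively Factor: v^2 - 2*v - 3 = (v + 1)*(v - 3)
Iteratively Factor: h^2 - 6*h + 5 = (h - 5)*(h - 1)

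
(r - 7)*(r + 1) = r^2 - 6*r - 7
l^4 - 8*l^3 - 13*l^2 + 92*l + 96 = (l - 8)*(l - 4)*(l + 1)*(l + 3)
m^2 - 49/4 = (m - 7/2)*(m + 7/2)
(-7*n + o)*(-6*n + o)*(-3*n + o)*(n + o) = -126*n^4 - 45*n^3*o + 65*n^2*o^2 - 15*n*o^3 + o^4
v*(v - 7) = v^2 - 7*v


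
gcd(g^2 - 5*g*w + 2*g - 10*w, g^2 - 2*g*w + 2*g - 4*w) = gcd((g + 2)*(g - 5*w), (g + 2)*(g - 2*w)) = g + 2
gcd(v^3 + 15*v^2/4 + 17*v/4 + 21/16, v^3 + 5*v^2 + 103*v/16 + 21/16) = v + 7/4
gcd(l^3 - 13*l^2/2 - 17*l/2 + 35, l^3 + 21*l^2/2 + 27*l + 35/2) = l + 5/2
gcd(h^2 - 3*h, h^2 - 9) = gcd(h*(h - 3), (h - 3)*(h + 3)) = h - 3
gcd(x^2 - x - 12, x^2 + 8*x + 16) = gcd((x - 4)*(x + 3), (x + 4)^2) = 1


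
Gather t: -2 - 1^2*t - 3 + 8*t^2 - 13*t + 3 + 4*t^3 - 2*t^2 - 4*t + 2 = 4*t^3 + 6*t^2 - 18*t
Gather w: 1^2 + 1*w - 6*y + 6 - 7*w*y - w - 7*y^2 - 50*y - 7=-7*w*y - 7*y^2 - 56*y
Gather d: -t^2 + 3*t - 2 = -t^2 + 3*t - 2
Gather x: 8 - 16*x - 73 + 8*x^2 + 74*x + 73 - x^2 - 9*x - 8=7*x^2 + 49*x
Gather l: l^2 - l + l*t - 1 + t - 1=l^2 + l*(t - 1) + t - 2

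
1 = 1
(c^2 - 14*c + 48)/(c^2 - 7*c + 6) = (c - 8)/(c - 1)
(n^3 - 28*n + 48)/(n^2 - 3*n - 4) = (n^2 + 4*n - 12)/(n + 1)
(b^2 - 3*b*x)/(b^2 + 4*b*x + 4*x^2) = b*(b - 3*x)/(b^2 + 4*b*x + 4*x^2)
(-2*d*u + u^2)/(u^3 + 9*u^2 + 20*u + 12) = u*(-2*d + u)/(u^3 + 9*u^2 + 20*u + 12)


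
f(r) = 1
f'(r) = 0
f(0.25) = 1.00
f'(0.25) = 0.00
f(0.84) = 1.00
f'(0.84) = 0.00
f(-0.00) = 1.00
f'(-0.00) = 0.00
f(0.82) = 1.00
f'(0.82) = 0.00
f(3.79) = 1.00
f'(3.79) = 0.00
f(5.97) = 1.00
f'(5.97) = 0.00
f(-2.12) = 1.00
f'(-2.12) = 0.00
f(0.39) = 1.00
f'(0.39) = 0.00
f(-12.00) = 1.00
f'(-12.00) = 0.00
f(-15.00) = 1.00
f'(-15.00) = 0.00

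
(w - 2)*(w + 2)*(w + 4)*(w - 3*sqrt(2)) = w^4 - 3*sqrt(2)*w^3 + 4*w^3 - 12*sqrt(2)*w^2 - 4*w^2 - 16*w + 12*sqrt(2)*w + 48*sqrt(2)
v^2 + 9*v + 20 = (v + 4)*(v + 5)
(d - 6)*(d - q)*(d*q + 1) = d^3*q - d^2*q^2 - 6*d^2*q + d^2 + 6*d*q^2 - d*q - 6*d + 6*q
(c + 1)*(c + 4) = c^2 + 5*c + 4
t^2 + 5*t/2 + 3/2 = (t + 1)*(t + 3/2)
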